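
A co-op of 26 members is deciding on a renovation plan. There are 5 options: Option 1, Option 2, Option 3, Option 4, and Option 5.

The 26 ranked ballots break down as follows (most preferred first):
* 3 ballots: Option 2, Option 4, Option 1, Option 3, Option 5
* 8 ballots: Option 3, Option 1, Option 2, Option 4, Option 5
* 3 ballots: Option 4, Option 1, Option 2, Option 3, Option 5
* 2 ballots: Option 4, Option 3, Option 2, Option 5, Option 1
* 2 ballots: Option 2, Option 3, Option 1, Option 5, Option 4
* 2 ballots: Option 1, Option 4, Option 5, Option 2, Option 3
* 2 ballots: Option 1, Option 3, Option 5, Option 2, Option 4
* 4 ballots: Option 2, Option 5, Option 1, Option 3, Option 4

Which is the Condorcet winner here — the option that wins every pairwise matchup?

Option 1 vs Option 2: 15–11
Option 1 vs Option 3: 14–12
Option 1 vs Option 4: 18–8
Option 1 vs Option 5: 20–6
Option 1 beats every other option.

Option 1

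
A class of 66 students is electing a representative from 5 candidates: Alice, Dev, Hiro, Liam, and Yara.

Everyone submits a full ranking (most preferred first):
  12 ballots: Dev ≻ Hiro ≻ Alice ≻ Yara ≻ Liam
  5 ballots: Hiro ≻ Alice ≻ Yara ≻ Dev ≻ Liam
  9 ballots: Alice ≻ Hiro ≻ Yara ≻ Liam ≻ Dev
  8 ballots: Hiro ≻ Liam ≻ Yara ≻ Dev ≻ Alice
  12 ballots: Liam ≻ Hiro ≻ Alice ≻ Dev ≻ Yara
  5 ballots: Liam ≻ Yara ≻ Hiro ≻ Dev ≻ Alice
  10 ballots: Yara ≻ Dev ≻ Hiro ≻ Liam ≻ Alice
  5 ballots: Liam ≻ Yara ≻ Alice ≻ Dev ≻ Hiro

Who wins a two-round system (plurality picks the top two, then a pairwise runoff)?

Hiro

Round 1 first-place votes: Alice 9, Dev 12, Hiro 13, Liam 22, Yara 10. Liam and Hiro advance.
Runoff: Liam is ranked above Hiro on 22 ballots, Hiro above Liam on 44.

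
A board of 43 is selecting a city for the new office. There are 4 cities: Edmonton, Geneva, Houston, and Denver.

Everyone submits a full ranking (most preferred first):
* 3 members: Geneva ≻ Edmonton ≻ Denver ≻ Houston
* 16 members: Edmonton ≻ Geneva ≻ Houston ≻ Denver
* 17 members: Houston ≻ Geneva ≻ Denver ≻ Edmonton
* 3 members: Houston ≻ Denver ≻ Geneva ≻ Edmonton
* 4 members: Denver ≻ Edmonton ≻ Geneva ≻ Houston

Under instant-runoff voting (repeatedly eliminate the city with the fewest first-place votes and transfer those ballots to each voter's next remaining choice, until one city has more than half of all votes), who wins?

Round 1: Edmonton 16, Geneva 3, Houston 20, Denver 4. Geneva eliminated.
Round 2: Edmonton 19, Houston 20, Denver 4. Denver eliminated.
Round 3: Edmonton 23, Houston 20. Edmonton has a majority (≥22).

Edmonton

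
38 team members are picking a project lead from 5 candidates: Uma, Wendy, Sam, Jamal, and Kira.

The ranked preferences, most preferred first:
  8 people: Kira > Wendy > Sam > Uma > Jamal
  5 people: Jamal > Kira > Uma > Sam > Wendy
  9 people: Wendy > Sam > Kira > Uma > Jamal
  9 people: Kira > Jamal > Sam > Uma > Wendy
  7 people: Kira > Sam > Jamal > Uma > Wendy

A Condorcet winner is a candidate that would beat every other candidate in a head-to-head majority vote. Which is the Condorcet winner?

Kira vs Uma: 38–0
Kira vs Wendy: 29–9
Kira vs Sam: 29–9
Kira vs Jamal: 33–5
Kira beats every other candidate.

Kira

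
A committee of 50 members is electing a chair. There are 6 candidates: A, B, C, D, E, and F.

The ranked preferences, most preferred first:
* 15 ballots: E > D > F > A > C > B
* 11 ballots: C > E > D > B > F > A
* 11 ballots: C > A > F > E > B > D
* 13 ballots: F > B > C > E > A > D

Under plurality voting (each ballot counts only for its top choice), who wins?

C

First-place votes: A 0, B 0, C 22, D 0, E 15, F 13.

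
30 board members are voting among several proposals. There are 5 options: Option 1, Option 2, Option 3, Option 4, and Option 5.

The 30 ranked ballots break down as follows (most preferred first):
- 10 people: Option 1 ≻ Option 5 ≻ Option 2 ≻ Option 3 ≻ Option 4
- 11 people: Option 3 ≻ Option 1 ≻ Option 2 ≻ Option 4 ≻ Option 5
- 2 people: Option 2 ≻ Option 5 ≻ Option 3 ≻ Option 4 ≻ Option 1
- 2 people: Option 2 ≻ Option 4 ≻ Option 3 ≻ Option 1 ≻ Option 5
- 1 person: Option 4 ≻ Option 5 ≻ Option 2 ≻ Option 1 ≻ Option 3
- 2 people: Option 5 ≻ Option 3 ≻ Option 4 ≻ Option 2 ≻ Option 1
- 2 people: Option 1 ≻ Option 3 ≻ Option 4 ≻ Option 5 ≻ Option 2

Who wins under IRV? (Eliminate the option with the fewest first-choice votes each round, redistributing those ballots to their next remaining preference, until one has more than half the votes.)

Option 3

Round 1: Option 1 12, Option 2 4, Option 3 11, Option 4 1, Option 5 2. Option 4 eliminated.
Round 2: Option 1 12, Option 2 4, Option 3 11, Option 5 3. Option 5 eliminated.
Round 3: Option 1 12, Option 2 5, Option 3 13. Option 2 eliminated.
Round 4: Option 1 13, Option 3 17. Option 3 has a majority (≥16).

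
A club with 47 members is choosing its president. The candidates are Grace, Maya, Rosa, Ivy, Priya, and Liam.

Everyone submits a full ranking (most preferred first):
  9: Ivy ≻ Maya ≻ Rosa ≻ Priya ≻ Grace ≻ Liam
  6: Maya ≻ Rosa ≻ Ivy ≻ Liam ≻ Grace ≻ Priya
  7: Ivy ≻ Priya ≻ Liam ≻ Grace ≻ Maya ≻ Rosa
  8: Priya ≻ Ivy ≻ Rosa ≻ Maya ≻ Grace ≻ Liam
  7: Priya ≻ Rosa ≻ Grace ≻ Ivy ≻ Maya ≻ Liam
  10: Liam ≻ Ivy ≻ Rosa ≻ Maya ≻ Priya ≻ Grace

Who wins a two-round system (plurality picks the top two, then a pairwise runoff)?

Ivy

Round 1 first-place votes: Grace 0, Maya 6, Rosa 0, Ivy 16, Priya 15, Liam 10. Ivy and Priya advance.
Runoff: Ivy is ranked above Priya on 32 ballots, Priya above Ivy on 15.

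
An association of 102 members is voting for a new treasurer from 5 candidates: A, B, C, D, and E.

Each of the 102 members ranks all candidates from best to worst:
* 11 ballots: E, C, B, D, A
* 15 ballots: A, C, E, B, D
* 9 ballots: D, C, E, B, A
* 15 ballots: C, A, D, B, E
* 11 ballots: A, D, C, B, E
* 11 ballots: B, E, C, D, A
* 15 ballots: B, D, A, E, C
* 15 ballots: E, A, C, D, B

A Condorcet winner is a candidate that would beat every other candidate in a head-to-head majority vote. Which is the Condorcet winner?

A

A vs B: 56–46
A vs C: 56–46
A vs D: 56–46
A vs E: 56–46
A beats every other candidate.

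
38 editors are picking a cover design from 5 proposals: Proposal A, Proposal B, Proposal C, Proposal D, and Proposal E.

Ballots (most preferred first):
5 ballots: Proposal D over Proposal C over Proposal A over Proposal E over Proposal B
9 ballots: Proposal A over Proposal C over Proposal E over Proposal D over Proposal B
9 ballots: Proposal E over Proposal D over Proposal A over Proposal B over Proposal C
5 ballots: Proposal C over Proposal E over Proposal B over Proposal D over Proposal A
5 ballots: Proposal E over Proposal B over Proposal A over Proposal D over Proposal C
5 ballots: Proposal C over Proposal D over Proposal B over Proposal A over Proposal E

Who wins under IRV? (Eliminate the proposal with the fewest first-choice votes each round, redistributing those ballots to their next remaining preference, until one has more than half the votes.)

Proposal C

Round 1: Proposal A 9, Proposal B 0, Proposal C 10, Proposal D 5, Proposal E 14. Proposal B eliminated.
Round 2: Proposal A 9, Proposal C 10, Proposal D 5, Proposal E 14. Proposal D eliminated.
Round 3: Proposal A 9, Proposal C 15, Proposal E 14. Proposal A eliminated.
Round 4: Proposal C 24, Proposal E 14. Proposal C has a majority (≥20).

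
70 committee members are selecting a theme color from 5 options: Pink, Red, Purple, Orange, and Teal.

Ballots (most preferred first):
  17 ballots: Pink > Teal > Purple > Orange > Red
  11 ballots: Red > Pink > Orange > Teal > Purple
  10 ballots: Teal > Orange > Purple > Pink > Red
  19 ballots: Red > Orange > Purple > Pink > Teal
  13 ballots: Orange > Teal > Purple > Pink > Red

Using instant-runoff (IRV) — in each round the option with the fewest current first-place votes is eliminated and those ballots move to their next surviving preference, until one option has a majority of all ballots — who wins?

Orange

Round 1: Pink 17, Red 30, Purple 0, Orange 13, Teal 10. Purple eliminated.
Round 2: Pink 17, Red 30, Orange 13, Teal 10. Teal eliminated.
Round 3: Pink 17, Red 30, Orange 23. Pink eliminated.
Round 4: Red 30, Orange 40. Orange has a majority (≥36).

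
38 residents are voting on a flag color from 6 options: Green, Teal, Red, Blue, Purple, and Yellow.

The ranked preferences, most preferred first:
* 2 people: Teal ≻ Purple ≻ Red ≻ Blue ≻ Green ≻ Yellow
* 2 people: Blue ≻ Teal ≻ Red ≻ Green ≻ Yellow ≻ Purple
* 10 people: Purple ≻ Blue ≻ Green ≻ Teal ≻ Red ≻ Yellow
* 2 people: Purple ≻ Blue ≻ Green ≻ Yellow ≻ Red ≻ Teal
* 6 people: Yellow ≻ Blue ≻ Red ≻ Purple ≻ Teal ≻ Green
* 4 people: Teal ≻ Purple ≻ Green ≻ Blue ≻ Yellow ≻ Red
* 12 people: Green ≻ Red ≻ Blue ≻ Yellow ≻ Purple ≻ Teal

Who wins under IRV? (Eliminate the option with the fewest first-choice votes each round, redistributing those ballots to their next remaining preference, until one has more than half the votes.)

Purple

Round 1: Green 12, Teal 6, Red 0, Blue 2, Purple 12, Yellow 6. Red eliminated.
Round 2: Green 12, Teal 6, Blue 2, Purple 12, Yellow 6. Blue eliminated.
Round 3: Green 12, Teal 8, Purple 12, Yellow 6. Yellow eliminated.
Round 4: Green 12, Teal 8, Purple 18. Teal eliminated.
Round 5: Green 14, Purple 24. Purple has a majority (≥20).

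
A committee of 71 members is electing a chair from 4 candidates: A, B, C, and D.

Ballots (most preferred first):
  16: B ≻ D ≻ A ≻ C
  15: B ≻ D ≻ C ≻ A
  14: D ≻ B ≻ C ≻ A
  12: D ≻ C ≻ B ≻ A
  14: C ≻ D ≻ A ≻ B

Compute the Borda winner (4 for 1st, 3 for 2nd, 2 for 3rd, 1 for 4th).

D

A: 16×2 + 15×1 + 14×1 + 12×1 + 14×2 = 101
B: 16×4 + 15×4 + 14×3 + 12×2 + 14×1 = 204
C: 16×1 + 15×2 + 14×2 + 12×3 + 14×4 = 166
D: 16×3 + 15×3 + 14×4 + 12×4 + 14×3 = 239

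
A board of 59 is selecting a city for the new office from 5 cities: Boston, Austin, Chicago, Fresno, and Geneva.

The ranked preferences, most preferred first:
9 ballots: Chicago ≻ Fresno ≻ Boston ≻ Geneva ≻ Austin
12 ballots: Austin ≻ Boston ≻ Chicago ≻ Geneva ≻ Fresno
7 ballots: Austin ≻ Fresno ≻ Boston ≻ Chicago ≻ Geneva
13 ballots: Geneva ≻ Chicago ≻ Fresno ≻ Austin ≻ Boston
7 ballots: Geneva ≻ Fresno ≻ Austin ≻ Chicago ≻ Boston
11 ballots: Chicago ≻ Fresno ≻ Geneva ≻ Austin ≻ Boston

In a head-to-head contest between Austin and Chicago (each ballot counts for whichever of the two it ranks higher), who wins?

Chicago

Austin is ranked above Chicago on 26 ballots; Chicago above Austin on 33.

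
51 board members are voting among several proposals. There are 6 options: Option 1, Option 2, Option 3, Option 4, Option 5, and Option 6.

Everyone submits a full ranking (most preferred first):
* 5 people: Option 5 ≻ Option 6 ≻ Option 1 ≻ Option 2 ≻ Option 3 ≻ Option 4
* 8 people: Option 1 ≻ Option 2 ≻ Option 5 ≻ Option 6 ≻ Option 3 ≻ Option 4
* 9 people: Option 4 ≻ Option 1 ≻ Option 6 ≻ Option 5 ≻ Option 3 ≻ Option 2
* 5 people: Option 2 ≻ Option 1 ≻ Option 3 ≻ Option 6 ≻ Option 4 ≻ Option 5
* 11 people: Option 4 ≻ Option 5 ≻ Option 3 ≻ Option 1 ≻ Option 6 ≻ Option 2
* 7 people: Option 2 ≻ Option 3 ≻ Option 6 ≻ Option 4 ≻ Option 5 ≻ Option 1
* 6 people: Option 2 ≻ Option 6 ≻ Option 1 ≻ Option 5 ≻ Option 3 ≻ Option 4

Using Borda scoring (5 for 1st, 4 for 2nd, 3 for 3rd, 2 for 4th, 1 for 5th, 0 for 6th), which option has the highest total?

Option 1: 5×3 + 8×5 + 9×4 + 5×4 + 11×2 + 7×0 + 6×3 = 151
Option 2: 5×2 + 8×4 + 9×0 + 5×5 + 11×0 + 7×5 + 6×5 = 132
Option 3: 5×1 + 8×1 + 9×1 + 5×3 + 11×3 + 7×4 + 6×1 = 104
Option 4: 5×0 + 8×0 + 9×5 + 5×1 + 11×5 + 7×2 + 6×0 = 119
Option 5: 5×5 + 8×3 + 9×2 + 5×0 + 11×4 + 7×1 + 6×2 = 130
Option 6: 5×4 + 8×2 + 9×3 + 5×2 + 11×1 + 7×3 + 6×4 = 129

Option 1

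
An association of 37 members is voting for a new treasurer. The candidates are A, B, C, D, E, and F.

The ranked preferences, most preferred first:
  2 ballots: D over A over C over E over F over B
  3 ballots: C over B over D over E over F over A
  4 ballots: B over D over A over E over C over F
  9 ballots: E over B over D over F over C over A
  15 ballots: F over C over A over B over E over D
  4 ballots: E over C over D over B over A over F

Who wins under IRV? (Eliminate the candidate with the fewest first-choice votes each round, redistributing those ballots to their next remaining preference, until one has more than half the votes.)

Round 1: A 0, B 4, C 3, D 2, E 13, F 15. A eliminated.
Round 2: B 4, C 3, D 2, E 13, F 15. D eliminated.
Round 3: B 4, C 5, E 13, F 15. B eliminated.
Round 4: C 5, E 17, F 15. C eliminated.
Round 5: E 22, F 15. E has a majority (≥19).

E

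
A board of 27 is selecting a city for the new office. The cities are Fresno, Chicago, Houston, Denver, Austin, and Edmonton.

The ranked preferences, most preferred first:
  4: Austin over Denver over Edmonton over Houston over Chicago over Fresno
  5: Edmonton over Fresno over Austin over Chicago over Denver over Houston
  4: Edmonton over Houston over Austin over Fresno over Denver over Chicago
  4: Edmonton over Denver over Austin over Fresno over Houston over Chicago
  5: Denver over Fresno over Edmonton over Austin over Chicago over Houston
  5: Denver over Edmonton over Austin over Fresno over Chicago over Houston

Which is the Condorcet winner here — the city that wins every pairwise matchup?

Denver

Denver vs Fresno: 18–9
Denver vs Chicago: 22–5
Denver vs Houston: 23–4
Denver vs Austin: 14–13
Denver vs Edmonton: 14–13
Denver beats every other city.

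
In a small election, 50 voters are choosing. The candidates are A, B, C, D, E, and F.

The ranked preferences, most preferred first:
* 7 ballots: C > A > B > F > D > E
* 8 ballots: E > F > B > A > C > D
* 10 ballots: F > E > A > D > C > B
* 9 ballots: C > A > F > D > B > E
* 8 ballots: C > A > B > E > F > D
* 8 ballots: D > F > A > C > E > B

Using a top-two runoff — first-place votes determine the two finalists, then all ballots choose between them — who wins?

Round 1 first-place votes: A 0, B 0, C 24, D 8, E 8, F 10. C and F advance.
Runoff: C is ranked above F on 24 ballots, F above C on 26.

F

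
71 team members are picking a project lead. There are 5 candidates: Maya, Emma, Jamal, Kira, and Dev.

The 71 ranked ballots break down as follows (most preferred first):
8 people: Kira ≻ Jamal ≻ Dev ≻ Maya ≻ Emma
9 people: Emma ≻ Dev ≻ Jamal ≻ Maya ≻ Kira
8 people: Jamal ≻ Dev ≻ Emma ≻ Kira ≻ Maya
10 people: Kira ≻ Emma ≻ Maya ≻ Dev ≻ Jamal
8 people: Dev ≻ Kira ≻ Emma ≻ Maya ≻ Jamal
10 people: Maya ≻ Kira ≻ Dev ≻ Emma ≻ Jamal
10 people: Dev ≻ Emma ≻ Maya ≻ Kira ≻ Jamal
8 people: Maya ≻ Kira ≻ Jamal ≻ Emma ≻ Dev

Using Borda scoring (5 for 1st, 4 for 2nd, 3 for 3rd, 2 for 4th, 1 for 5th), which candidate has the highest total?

Dev

Maya: 8×2 + 9×2 + 8×1 + 10×3 + 8×2 + 10×5 + 10×3 + 8×5 = 208
Emma: 8×1 + 9×5 + 8×3 + 10×4 + 8×3 + 10×2 + 10×4 + 8×2 = 217
Jamal: 8×4 + 9×3 + 8×5 + 10×1 + 8×1 + 10×1 + 10×1 + 8×3 = 161
Kira: 8×5 + 9×1 + 8×2 + 10×5 + 8×4 + 10×4 + 10×2 + 8×4 = 239
Dev: 8×3 + 9×4 + 8×4 + 10×2 + 8×5 + 10×3 + 10×5 + 8×1 = 240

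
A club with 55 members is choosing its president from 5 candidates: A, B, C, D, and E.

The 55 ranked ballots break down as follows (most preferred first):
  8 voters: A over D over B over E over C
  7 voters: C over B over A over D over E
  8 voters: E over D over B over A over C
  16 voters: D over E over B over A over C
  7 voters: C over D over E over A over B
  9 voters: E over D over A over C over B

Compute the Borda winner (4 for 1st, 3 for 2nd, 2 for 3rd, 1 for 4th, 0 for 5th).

D

A: 8×4 + 7×2 + 8×1 + 16×1 + 7×1 + 9×2 = 95
B: 8×2 + 7×3 + 8×2 + 16×2 + 7×0 + 9×0 = 85
C: 8×0 + 7×4 + 8×0 + 16×0 + 7×4 + 9×1 = 65
D: 8×3 + 7×1 + 8×3 + 16×4 + 7×3 + 9×3 = 167
E: 8×1 + 7×0 + 8×4 + 16×3 + 7×2 + 9×4 = 138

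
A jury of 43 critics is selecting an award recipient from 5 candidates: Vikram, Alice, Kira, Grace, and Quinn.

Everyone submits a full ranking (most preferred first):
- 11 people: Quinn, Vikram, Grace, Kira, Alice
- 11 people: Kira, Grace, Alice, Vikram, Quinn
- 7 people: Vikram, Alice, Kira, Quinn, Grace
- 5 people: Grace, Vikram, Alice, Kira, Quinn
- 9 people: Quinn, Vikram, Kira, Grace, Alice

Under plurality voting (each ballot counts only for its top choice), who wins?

Quinn

First-place votes: Vikram 7, Alice 0, Kira 11, Grace 5, Quinn 20.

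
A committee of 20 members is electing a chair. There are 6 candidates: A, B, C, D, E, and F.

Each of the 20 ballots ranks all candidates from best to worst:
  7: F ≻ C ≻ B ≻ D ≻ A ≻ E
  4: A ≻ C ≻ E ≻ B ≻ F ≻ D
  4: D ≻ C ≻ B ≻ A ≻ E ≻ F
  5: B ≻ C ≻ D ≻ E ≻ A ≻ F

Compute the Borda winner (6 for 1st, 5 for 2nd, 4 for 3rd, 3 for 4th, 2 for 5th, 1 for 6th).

C

A: 7×2 + 4×6 + 4×3 + 5×2 = 60
B: 7×4 + 4×3 + 4×4 + 5×6 = 86
C: 7×5 + 4×5 + 4×5 + 5×5 = 100
D: 7×3 + 4×1 + 4×6 + 5×4 = 69
E: 7×1 + 4×4 + 4×2 + 5×3 = 46
F: 7×6 + 4×2 + 4×1 + 5×1 = 59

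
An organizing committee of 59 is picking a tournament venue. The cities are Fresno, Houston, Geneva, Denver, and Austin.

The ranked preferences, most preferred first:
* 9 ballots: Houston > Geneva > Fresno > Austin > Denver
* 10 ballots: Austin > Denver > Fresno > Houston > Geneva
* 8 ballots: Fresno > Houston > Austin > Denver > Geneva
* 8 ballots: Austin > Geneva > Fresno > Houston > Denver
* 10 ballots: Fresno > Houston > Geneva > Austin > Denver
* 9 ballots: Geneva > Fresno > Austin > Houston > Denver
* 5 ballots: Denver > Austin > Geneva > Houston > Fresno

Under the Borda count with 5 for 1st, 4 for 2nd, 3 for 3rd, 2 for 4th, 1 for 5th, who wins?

Fresno: 9×3 + 10×3 + 8×5 + 8×3 + 10×5 + 9×4 + 5×1 = 212
Houston: 9×5 + 10×2 + 8×4 + 8×2 + 10×4 + 9×2 + 5×2 = 181
Geneva: 9×4 + 10×1 + 8×1 + 8×4 + 10×3 + 9×5 + 5×3 = 176
Denver: 9×1 + 10×4 + 8×2 + 8×1 + 10×1 + 9×1 + 5×5 = 117
Austin: 9×2 + 10×5 + 8×3 + 8×5 + 10×2 + 9×3 + 5×4 = 199

Fresno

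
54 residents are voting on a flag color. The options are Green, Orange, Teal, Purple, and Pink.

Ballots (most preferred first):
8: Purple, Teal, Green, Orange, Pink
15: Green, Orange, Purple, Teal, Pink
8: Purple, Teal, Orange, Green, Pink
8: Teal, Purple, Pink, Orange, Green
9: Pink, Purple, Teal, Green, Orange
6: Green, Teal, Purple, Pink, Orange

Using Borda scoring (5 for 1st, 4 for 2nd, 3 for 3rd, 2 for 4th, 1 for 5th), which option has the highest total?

Purple

Green: 8×3 + 15×5 + 8×2 + 8×1 + 9×2 + 6×5 = 171
Orange: 8×2 + 15×4 + 8×3 + 8×2 + 9×1 + 6×1 = 131
Teal: 8×4 + 15×2 + 8×4 + 8×5 + 9×3 + 6×4 = 185
Purple: 8×5 + 15×3 + 8×5 + 8×4 + 9×4 + 6×3 = 211
Pink: 8×1 + 15×1 + 8×1 + 8×3 + 9×5 + 6×2 = 112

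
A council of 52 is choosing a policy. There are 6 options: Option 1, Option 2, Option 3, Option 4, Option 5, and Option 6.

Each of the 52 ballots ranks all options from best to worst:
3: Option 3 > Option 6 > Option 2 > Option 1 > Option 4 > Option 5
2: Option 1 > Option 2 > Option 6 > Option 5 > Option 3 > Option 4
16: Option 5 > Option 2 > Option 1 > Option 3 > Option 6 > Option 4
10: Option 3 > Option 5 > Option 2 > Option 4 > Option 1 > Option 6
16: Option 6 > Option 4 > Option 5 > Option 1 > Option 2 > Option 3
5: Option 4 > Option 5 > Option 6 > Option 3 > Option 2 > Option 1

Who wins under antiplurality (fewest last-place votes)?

Last-place votes: Option 1 5, Option 2 0, Option 3 16, Option 4 18, Option 5 3, Option 6 10.

Option 2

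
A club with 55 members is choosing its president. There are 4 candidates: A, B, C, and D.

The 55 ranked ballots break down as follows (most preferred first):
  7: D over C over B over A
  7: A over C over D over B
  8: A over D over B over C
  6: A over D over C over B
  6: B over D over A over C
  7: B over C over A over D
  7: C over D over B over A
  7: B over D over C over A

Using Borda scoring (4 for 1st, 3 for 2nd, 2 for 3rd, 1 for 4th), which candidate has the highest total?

D

A: 7×1 + 7×4 + 8×4 + 6×4 + 6×2 + 7×2 + 7×1 + 7×1 = 131
B: 7×2 + 7×1 + 8×2 + 6×1 + 6×4 + 7×4 + 7×2 + 7×4 = 137
C: 7×3 + 7×3 + 8×1 + 6×2 + 6×1 + 7×3 + 7×4 + 7×2 = 131
D: 7×4 + 7×2 + 8×3 + 6×3 + 6×3 + 7×1 + 7×3 + 7×3 = 151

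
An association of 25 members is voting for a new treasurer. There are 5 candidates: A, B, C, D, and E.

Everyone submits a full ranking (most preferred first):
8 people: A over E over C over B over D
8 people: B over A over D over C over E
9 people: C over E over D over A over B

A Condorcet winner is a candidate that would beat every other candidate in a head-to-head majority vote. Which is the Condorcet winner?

A

A vs B: 17–8
A vs C: 16–9
A vs D: 16–9
A vs E: 16–9
A beats every other candidate.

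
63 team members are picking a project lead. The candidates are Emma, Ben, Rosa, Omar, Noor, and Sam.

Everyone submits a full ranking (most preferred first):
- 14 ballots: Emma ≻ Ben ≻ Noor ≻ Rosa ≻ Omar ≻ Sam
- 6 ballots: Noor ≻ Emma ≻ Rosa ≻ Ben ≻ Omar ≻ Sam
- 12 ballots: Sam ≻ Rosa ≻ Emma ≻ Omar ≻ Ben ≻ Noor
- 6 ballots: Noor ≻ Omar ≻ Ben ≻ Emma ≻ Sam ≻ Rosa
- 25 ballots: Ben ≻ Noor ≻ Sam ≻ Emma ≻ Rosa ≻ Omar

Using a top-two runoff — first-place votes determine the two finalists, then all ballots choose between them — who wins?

Emma

Round 1 first-place votes: Emma 14, Ben 25, Rosa 0, Omar 0, Noor 12, Sam 12. Ben and Emma advance.
Runoff: Ben is ranked above Emma on 31 ballots, Emma above Ben on 32.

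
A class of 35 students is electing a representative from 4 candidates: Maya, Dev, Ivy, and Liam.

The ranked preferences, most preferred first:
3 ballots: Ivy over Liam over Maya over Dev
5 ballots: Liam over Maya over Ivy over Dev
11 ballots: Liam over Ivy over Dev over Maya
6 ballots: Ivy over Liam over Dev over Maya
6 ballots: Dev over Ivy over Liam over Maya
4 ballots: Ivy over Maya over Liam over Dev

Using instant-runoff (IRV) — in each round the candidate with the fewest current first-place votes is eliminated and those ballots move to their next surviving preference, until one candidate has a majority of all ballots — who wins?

Round 1: Maya 0, Dev 6, Ivy 13, Liam 16. Maya eliminated.
Round 2: Dev 6, Ivy 13, Liam 16. Dev eliminated.
Round 3: Ivy 19, Liam 16. Ivy has a majority (≥18).

Ivy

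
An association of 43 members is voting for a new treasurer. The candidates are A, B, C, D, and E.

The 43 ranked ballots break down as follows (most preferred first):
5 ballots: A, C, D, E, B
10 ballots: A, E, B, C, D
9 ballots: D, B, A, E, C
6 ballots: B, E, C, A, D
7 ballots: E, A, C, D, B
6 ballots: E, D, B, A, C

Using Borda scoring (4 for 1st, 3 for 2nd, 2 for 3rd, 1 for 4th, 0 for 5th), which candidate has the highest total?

E

A: 5×4 + 10×4 + 9×2 + 6×1 + 7×3 + 6×1 = 111
B: 5×0 + 10×2 + 9×3 + 6×4 + 7×0 + 6×2 = 83
C: 5×3 + 10×1 + 9×0 + 6×2 + 7×2 + 6×0 = 51
D: 5×2 + 10×0 + 9×4 + 6×0 + 7×1 + 6×3 = 71
E: 5×1 + 10×3 + 9×1 + 6×3 + 7×4 + 6×4 = 114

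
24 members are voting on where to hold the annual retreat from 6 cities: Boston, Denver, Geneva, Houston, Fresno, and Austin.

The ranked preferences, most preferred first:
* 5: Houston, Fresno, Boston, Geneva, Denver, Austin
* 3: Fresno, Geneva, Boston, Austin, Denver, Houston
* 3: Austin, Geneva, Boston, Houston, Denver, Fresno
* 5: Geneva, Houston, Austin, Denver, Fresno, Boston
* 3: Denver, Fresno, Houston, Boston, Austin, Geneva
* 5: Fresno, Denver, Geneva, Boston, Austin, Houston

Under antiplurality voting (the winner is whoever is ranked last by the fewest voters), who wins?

Denver

Last-place votes: Boston 5, Denver 0, Geneva 3, Houston 8, Fresno 3, Austin 5.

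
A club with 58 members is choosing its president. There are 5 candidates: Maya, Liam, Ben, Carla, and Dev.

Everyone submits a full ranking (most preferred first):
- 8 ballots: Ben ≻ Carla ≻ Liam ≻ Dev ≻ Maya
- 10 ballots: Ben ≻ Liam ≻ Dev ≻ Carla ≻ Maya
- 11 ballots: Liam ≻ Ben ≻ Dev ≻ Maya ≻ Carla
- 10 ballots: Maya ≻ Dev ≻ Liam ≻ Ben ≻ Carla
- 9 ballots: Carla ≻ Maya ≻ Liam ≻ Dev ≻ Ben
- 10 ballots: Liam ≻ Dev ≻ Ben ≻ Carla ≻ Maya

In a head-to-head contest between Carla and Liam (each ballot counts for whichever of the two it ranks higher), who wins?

Liam

Carla is ranked above Liam on 17 ballots; Liam above Carla on 41.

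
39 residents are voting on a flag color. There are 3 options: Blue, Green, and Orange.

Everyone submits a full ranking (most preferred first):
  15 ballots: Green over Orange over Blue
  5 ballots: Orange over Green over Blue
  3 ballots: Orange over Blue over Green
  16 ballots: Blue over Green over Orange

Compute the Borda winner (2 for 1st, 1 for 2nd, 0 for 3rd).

Blue: 15×0 + 5×0 + 3×1 + 16×2 = 35
Green: 15×2 + 5×1 + 3×0 + 16×1 = 51
Orange: 15×1 + 5×2 + 3×2 + 16×0 = 31

Green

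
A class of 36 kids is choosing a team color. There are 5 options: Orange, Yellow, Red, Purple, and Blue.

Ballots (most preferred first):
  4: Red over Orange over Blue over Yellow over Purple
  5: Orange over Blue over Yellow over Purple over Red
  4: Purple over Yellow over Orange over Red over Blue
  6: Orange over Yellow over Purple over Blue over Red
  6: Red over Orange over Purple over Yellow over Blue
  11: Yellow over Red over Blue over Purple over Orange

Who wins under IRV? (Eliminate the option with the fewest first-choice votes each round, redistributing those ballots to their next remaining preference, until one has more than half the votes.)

Round 1: Orange 11, Yellow 11, Red 10, Purple 4, Blue 0. Blue eliminated.
Round 2: Orange 11, Yellow 11, Red 10, Purple 4. Purple eliminated.
Round 3: Orange 11, Yellow 15, Red 10. Red eliminated.
Round 4: Orange 21, Yellow 15. Orange has a majority (≥19).

Orange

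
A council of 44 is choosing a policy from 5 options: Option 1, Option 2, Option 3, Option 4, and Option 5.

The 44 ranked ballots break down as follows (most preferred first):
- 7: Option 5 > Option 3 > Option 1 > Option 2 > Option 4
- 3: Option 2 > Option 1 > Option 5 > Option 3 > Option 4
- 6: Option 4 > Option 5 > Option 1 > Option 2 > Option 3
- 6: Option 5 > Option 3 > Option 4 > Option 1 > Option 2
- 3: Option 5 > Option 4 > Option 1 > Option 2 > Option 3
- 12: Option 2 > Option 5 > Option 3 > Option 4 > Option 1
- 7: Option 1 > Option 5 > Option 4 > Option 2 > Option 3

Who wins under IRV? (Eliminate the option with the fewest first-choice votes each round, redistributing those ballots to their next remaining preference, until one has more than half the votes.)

Option 5

Round 1: Option 1 7, Option 2 15, Option 3 0, Option 4 6, Option 5 16. Option 3 eliminated.
Round 2: Option 1 7, Option 2 15, Option 4 6, Option 5 16. Option 4 eliminated.
Round 3: Option 1 7, Option 2 15, Option 5 22. Option 1 eliminated.
Round 4: Option 2 15, Option 5 29. Option 5 has a majority (≥23).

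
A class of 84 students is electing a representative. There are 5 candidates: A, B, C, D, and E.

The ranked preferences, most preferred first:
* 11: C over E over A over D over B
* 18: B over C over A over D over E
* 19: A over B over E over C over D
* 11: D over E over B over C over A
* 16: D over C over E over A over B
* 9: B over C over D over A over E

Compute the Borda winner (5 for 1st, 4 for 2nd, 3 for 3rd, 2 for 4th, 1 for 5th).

A: 11×3 + 18×3 + 19×5 + 11×1 + 16×2 + 9×2 = 243
B: 11×1 + 18×5 + 19×4 + 11×3 + 16×1 + 9×5 = 271
C: 11×5 + 18×4 + 19×2 + 11×2 + 16×4 + 9×4 = 287
D: 11×2 + 18×2 + 19×1 + 11×5 + 16×5 + 9×3 = 239
E: 11×4 + 18×1 + 19×3 + 11×4 + 16×3 + 9×1 = 220

C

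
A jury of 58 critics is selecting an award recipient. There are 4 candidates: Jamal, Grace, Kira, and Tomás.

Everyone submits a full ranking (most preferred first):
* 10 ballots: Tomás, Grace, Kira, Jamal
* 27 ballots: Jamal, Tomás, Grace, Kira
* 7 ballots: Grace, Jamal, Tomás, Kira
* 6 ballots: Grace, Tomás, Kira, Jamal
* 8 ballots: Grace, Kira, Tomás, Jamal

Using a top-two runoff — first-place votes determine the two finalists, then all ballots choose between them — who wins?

Grace

Round 1 first-place votes: Jamal 27, Grace 21, Kira 0, Tomás 10. Jamal and Grace advance.
Runoff: Jamal is ranked above Grace on 27 ballots, Grace above Jamal on 31.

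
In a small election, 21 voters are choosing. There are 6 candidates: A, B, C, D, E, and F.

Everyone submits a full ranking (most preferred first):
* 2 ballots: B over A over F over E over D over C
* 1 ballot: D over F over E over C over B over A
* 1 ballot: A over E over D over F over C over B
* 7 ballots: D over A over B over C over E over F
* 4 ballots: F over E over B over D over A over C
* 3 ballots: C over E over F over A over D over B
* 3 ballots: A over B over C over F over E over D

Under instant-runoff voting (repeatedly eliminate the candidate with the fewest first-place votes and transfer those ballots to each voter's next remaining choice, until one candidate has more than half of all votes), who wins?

Round 1: A 4, B 2, C 3, D 8, E 0, F 4. E eliminated.
Round 2: A 4, B 2, C 3, D 8, F 4. B eliminated.
Round 3: A 6, C 3, D 8, F 4. C eliminated.
Round 4: A 6, D 8, F 7. A eliminated.
Round 5: D 9, F 12. F has a majority (≥11).

F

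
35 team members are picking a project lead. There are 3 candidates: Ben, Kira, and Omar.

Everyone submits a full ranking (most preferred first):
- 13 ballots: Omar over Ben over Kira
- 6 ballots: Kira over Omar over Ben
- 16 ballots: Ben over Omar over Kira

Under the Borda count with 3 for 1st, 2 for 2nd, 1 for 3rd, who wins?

Omar

Ben: 13×2 + 6×1 + 16×3 = 80
Kira: 13×1 + 6×3 + 16×1 = 47
Omar: 13×3 + 6×2 + 16×2 = 83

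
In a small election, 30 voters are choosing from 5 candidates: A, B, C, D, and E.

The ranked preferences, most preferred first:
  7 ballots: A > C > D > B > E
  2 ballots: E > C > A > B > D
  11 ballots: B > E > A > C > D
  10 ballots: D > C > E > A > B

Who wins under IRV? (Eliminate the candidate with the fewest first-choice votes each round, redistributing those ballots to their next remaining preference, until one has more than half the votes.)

D

Round 1: A 7, B 11, C 0, D 10, E 2. C eliminated.
Round 2: A 7, B 11, D 10, E 2. E eliminated.
Round 3: A 9, B 11, D 10. A eliminated.
Round 4: B 13, D 17. D has a majority (≥16).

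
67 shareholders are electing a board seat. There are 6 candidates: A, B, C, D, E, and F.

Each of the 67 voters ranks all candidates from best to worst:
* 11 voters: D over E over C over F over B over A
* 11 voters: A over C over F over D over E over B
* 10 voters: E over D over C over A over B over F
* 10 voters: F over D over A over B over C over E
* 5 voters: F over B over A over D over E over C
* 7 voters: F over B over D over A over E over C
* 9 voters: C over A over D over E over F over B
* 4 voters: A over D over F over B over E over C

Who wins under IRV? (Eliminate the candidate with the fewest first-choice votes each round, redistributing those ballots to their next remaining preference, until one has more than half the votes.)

Round 1: A 15, B 0, C 9, D 11, E 10, F 22. B eliminated.
Round 2: A 15, C 9, D 11, E 10, F 22. C eliminated.
Round 3: A 24, D 11, E 10, F 22. E eliminated.
Round 4: A 24, D 21, F 22. D eliminated.
Round 5: A 34, F 33. A has a majority (≥34).

A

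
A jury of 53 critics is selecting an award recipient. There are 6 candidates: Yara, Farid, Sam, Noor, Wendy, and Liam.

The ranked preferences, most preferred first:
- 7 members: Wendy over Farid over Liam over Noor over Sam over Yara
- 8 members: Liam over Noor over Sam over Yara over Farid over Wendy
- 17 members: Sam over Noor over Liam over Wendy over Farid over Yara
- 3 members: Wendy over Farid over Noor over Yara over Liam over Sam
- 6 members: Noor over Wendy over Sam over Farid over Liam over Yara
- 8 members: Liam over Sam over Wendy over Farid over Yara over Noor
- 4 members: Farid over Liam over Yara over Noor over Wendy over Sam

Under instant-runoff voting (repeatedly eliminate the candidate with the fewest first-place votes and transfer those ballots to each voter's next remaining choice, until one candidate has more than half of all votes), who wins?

Liam

Round 1: Yara 0, Farid 4, Sam 17, Noor 6, Wendy 10, Liam 16. Yara eliminated.
Round 2: Farid 4, Sam 17, Noor 6, Wendy 10, Liam 16. Farid eliminated.
Round 3: Sam 17, Noor 6, Wendy 10, Liam 20. Noor eliminated.
Round 4: Sam 17, Wendy 16, Liam 20. Wendy eliminated.
Round 5: Sam 23, Liam 30. Liam has a majority (≥27).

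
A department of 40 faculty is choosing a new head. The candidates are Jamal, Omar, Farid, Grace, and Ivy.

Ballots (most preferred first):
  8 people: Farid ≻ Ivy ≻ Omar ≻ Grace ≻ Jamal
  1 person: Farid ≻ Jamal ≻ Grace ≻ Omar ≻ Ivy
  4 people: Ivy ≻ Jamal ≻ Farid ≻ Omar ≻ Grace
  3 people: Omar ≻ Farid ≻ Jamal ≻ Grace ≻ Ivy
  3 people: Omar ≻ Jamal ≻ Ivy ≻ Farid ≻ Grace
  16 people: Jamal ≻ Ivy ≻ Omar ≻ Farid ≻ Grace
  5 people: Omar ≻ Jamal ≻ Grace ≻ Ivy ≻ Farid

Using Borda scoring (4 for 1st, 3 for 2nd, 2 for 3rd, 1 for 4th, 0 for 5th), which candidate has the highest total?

Jamal: 8×0 + 1×3 + 4×3 + 3×2 + 3×3 + 16×4 + 5×3 = 109
Omar: 8×2 + 1×1 + 4×1 + 3×4 + 3×4 + 16×2 + 5×4 = 97
Farid: 8×4 + 1×4 + 4×2 + 3×3 + 3×1 + 16×1 + 5×0 = 72
Grace: 8×1 + 1×2 + 4×0 + 3×1 + 3×0 + 16×0 + 5×2 = 23
Ivy: 8×3 + 1×0 + 4×4 + 3×0 + 3×2 + 16×3 + 5×1 = 99

Jamal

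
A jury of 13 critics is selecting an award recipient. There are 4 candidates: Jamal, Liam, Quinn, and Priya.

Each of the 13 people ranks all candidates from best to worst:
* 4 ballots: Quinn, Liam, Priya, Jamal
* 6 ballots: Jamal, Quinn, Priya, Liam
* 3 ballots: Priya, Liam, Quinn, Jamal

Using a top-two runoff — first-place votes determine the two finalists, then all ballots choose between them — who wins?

Round 1 first-place votes: Jamal 6, Liam 0, Quinn 4, Priya 3. Jamal and Quinn advance.
Runoff: Jamal is ranked above Quinn on 6 ballots, Quinn above Jamal on 7.

Quinn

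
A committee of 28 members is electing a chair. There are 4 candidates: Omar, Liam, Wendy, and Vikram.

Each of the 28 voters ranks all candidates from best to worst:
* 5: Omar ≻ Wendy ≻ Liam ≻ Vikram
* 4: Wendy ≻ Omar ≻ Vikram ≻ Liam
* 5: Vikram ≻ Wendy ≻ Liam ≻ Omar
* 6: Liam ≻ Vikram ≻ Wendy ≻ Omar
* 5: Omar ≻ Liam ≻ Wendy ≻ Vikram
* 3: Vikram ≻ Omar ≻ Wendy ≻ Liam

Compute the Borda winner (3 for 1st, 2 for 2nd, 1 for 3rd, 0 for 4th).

Omar: 5×3 + 4×2 + 5×0 + 6×0 + 5×3 + 3×2 = 44
Liam: 5×1 + 4×0 + 5×1 + 6×3 + 5×2 + 3×0 = 38
Wendy: 5×2 + 4×3 + 5×2 + 6×1 + 5×1 + 3×1 = 46
Vikram: 5×0 + 4×1 + 5×3 + 6×2 + 5×0 + 3×3 = 40

Wendy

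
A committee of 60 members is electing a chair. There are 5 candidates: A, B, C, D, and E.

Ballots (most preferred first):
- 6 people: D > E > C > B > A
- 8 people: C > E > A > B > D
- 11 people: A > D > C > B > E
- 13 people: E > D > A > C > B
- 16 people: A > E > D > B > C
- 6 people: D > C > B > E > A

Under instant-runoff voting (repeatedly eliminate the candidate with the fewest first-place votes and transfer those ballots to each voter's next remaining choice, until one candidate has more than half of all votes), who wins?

Round 1: A 27, B 0, C 8, D 12, E 13. B eliminated.
Round 2: A 27, C 8, D 12, E 13. C eliminated.
Round 3: A 27, D 12, E 21. D eliminated.
Round 4: A 27, E 33. E has a majority (≥31).

E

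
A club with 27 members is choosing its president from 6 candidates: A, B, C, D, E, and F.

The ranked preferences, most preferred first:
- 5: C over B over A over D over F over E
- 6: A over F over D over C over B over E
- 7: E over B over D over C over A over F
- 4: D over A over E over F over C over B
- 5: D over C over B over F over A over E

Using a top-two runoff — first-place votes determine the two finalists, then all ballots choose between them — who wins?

D

Round 1 first-place votes: A 6, B 0, C 5, D 9, E 7, F 0. D and E advance.
Runoff: D is ranked above E on 20 ballots, E above D on 7.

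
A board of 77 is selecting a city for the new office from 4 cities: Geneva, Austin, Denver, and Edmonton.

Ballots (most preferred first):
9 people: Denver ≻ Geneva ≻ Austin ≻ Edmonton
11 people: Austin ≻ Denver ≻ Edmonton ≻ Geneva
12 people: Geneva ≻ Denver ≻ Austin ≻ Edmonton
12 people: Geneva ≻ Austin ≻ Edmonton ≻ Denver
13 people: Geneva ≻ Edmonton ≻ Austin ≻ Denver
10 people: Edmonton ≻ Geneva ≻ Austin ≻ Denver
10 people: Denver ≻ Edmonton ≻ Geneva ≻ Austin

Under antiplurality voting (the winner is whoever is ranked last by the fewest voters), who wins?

Austin

Last-place votes: Geneva 11, Austin 10, Denver 35, Edmonton 21.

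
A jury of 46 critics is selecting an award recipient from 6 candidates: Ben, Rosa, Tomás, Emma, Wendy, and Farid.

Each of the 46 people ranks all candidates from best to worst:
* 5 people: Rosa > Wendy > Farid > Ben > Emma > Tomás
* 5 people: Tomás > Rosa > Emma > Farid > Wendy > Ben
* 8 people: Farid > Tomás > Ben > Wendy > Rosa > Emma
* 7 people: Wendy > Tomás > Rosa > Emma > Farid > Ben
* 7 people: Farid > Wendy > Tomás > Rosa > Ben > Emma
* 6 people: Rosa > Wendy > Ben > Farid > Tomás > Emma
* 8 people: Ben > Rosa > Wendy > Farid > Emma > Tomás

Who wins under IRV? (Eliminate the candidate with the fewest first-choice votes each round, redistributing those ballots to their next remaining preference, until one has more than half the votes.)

Round 1: Ben 8, Rosa 11, Tomás 5, Emma 0, Wendy 7, Farid 15. Emma eliminated.
Round 2: Ben 8, Rosa 11, Tomás 5, Wendy 7, Farid 15. Tomás eliminated.
Round 3: Ben 8, Rosa 16, Wendy 7, Farid 15. Wendy eliminated.
Round 4: Ben 8, Rosa 23, Farid 15. Ben eliminated.
Round 5: Rosa 31, Farid 15. Rosa has a majority (≥24).

Rosa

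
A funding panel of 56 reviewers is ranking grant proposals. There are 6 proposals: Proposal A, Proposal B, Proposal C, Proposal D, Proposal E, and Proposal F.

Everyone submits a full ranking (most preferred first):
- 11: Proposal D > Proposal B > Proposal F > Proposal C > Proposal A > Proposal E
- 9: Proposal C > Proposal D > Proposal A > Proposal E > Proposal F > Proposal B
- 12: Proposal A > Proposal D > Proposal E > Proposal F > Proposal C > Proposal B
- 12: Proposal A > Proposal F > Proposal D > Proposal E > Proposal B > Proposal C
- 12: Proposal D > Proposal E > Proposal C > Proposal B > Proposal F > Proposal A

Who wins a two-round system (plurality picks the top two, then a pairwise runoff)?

Proposal D

Round 1 first-place votes: Proposal A 24, Proposal B 0, Proposal C 9, Proposal D 23, Proposal E 0, Proposal F 0. Proposal A and Proposal D advance.
Runoff: Proposal A is ranked above Proposal D on 24 ballots, Proposal D above Proposal A on 32.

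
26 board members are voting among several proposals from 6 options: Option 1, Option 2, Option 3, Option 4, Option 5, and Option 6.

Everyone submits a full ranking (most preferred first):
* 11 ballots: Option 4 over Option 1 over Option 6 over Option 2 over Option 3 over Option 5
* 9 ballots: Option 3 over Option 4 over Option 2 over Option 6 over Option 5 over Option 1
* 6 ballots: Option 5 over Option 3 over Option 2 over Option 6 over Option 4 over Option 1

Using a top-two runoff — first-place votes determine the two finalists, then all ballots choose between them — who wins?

Option 3

Round 1 first-place votes: Option 1 0, Option 2 0, Option 3 9, Option 4 11, Option 5 6, Option 6 0. Option 4 and Option 3 advance.
Runoff: Option 4 is ranked above Option 3 on 11 ballots, Option 3 above Option 4 on 15.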